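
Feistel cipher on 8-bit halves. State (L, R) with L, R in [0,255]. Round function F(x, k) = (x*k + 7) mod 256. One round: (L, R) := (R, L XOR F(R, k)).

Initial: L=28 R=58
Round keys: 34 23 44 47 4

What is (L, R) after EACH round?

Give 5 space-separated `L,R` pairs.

Answer: 58,167 167,50 50,56 56,125 125,195

Derivation:
Round 1 (k=34): L=58 R=167
Round 2 (k=23): L=167 R=50
Round 3 (k=44): L=50 R=56
Round 4 (k=47): L=56 R=125
Round 5 (k=4): L=125 R=195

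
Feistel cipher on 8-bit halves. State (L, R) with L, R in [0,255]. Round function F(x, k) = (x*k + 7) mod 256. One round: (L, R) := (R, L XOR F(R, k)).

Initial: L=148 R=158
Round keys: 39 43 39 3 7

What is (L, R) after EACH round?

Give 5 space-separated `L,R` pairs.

Answer: 158,141 141,40 40,146 146,149 149,136

Derivation:
Round 1 (k=39): L=158 R=141
Round 2 (k=43): L=141 R=40
Round 3 (k=39): L=40 R=146
Round 4 (k=3): L=146 R=149
Round 5 (k=7): L=149 R=136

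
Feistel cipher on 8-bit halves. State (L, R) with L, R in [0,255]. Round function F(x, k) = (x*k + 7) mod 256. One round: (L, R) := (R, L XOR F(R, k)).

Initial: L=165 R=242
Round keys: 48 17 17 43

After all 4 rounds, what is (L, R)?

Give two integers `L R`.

Answer: 16 172

Derivation:
Round 1 (k=48): L=242 R=194
Round 2 (k=17): L=194 R=27
Round 3 (k=17): L=27 R=16
Round 4 (k=43): L=16 R=172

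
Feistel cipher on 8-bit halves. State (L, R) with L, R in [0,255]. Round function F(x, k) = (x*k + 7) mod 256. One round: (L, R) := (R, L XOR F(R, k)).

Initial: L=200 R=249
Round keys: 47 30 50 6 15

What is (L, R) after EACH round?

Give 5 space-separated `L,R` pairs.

Answer: 249,118 118,34 34,221 221,23 23,189

Derivation:
Round 1 (k=47): L=249 R=118
Round 2 (k=30): L=118 R=34
Round 3 (k=50): L=34 R=221
Round 4 (k=6): L=221 R=23
Round 5 (k=15): L=23 R=189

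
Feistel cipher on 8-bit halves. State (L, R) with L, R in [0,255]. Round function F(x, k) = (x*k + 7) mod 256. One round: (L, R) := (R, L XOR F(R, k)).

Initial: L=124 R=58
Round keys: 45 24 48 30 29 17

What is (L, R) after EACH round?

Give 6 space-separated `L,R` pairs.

Round 1 (k=45): L=58 R=69
Round 2 (k=24): L=69 R=69
Round 3 (k=48): L=69 R=178
Round 4 (k=30): L=178 R=166
Round 5 (k=29): L=166 R=103
Round 6 (k=17): L=103 R=120

Answer: 58,69 69,69 69,178 178,166 166,103 103,120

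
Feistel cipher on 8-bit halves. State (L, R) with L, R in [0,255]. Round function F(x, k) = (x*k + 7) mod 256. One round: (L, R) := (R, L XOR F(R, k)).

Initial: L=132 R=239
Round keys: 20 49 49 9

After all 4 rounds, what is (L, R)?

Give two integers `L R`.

Round 1 (k=20): L=239 R=55
Round 2 (k=49): L=55 R=97
Round 3 (k=49): L=97 R=175
Round 4 (k=9): L=175 R=79

Answer: 175 79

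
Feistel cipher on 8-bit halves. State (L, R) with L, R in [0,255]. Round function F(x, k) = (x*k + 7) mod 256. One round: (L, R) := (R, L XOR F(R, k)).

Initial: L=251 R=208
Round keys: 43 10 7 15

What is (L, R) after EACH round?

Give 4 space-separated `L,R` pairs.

Round 1 (k=43): L=208 R=12
Round 2 (k=10): L=12 R=175
Round 3 (k=7): L=175 R=220
Round 4 (k=15): L=220 R=68

Answer: 208,12 12,175 175,220 220,68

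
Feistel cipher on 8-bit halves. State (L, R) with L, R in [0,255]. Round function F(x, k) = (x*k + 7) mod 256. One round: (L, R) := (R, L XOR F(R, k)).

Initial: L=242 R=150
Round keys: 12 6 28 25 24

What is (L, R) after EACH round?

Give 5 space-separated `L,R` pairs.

Answer: 150,253 253,99 99,38 38,222 222,241

Derivation:
Round 1 (k=12): L=150 R=253
Round 2 (k=6): L=253 R=99
Round 3 (k=28): L=99 R=38
Round 4 (k=25): L=38 R=222
Round 5 (k=24): L=222 R=241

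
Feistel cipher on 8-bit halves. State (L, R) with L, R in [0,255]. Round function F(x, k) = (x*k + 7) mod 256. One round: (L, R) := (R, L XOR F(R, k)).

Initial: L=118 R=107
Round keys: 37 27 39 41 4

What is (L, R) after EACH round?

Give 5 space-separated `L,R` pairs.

Answer: 107,8 8,180 180,123 123,14 14,68

Derivation:
Round 1 (k=37): L=107 R=8
Round 2 (k=27): L=8 R=180
Round 3 (k=39): L=180 R=123
Round 4 (k=41): L=123 R=14
Round 5 (k=4): L=14 R=68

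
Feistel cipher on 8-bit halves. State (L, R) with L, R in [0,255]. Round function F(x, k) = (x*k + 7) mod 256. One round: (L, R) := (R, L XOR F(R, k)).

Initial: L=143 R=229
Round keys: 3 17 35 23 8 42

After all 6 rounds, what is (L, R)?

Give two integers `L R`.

Round 1 (k=3): L=229 R=57
Round 2 (k=17): L=57 R=53
Round 3 (k=35): L=53 R=127
Round 4 (k=23): L=127 R=69
Round 5 (k=8): L=69 R=80
Round 6 (k=42): L=80 R=98

Answer: 80 98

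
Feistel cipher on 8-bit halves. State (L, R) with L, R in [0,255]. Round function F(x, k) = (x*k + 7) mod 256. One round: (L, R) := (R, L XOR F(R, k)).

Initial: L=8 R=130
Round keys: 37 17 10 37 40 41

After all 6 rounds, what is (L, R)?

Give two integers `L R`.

Answer: 221 239

Derivation:
Round 1 (k=37): L=130 R=217
Round 2 (k=17): L=217 R=242
Round 3 (k=10): L=242 R=162
Round 4 (k=37): L=162 R=131
Round 5 (k=40): L=131 R=221
Round 6 (k=41): L=221 R=239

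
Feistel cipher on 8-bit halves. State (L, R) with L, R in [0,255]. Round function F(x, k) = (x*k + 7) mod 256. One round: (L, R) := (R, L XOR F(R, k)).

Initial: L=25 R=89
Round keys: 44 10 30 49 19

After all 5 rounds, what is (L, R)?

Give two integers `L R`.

Answer: 210 52

Derivation:
Round 1 (k=44): L=89 R=74
Round 2 (k=10): L=74 R=178
Round 3 (k=30): L=178 R=169
Round 4 (k=49): L=169 R=210
Round 5 (k=19): L=210 R=52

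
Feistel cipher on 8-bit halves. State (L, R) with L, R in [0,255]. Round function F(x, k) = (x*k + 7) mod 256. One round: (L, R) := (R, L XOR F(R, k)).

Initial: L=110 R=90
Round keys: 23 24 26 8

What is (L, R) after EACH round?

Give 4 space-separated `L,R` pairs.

Answer: 90,115 115,149 149,90 90,66

Derivation:
Round 1 (k=23): L=90 R=115
Round 2 (k=24): L=115 R=149
Round 3 (k=26): L=149 R=90
Round 4 (k=8): L=90 R=66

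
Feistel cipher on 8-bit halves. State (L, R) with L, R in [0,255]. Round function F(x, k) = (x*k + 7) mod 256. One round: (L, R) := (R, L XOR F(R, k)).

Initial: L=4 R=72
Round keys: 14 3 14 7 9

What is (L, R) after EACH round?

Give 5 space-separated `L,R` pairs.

Round 1 (k=14): L=72 R=243
Round 2 (k=3): L=243 R=168
Round 3 (k=14): L=168 R=196
Round 4 (k=7): L=196 R=203
Round 5 (k=9): L=203 R=238

Answer: 72,243 243,168 168,196 196,203 203,238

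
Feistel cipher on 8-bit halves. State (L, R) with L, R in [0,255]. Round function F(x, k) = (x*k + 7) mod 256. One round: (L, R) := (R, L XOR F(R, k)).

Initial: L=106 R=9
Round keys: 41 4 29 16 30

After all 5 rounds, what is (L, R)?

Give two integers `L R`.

Round 1 (k=41): L=9 R=18
Round 2 (k=4): L=18 R=70
Round 3 (k=29): L=70 R=231
Round 4 (k=16): L=231 R=49
Round 5 (k=30): L=49 R=34

Answer: 49 34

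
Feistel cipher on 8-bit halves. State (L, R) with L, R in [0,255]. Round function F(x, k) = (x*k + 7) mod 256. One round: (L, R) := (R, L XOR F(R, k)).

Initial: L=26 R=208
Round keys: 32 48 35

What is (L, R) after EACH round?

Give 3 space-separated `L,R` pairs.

Answer: 208,29 29,167 167,193

Derivation:
Round 1 (k=32): L=208 R=29
Round 2 (k=48): L=29 R=167
Round 3 (k=35): L=167 R=193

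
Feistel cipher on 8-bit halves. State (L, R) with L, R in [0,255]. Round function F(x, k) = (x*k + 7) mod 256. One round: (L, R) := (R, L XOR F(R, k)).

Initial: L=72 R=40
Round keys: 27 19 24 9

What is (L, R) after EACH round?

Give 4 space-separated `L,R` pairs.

Round 1 (k=27): L=40 R=119
Round 2 (k=19): L=119 R=244
Round 3 (k=24): L=244 R=144
Round 4 (k=9): L=144 R=227

Answer: 40,119 119,244 244,144 144,227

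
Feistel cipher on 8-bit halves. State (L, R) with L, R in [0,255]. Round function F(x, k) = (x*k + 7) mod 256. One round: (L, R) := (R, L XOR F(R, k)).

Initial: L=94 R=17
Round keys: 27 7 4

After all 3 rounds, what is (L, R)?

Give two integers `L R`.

Round 1 (k=27): L=17 R=140
Round 2 (k=7): L=140 R=202
Round 3 (k=4): L=202 R=163

Answer: 202 163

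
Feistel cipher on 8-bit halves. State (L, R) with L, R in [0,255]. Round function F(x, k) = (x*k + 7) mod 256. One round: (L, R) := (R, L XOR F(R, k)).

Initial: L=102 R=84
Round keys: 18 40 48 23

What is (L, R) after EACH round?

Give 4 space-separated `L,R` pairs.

Round 1 (k=18): L=84 R=137
Round 2 (k=40): L=137 R=59
Round 3 (k=48): L=59 R=158
Round 4 (k=23): L=158 R=2

Answer: 84,137 137,59 59,158 158,2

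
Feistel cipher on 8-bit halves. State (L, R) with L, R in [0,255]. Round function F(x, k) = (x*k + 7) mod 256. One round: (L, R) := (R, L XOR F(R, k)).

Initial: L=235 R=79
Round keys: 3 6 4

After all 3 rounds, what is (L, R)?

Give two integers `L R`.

Answer: 142 32

Derivation:
Round 1 (k=3): L=79 R=31
Round 2 (k=6): L=31 R=142
Round 3 (k=4): L=142 R=32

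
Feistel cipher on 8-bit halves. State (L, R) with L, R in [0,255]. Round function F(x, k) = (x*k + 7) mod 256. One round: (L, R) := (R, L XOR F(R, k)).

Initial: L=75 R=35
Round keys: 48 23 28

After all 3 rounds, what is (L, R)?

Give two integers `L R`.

Round 1 (k=48): L=35 R=220
Round 2 (k=23): L=220 R=232
Round 3 (k=28): L=232 R=187

Answer: 232 187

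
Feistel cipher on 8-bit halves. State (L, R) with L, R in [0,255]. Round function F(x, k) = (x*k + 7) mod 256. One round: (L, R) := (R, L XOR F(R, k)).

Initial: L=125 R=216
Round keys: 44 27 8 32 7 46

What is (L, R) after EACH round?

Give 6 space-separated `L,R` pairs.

Round 1 (k=44): L=216 R=90
Round 2 (k=27): L=90 R=93
Round 3 (k=8): L=93 R=181
Round 4 (k=32): L=181 R=250
Round 5 (k=7): L=250 R=104
Round 6 (k=46): L=104 R=77

Answer: 216,90 90,93 93,181 181,250 250,104 104,77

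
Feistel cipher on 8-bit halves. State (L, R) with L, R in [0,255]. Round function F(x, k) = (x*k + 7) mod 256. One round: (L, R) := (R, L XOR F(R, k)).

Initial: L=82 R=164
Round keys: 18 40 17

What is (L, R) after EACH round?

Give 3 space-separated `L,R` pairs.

Answer: 164,221 221,43 43,63

Derivation:
Round 1 (k=18): L=164 R=221
Round 2 (k=40): L=221 R=43
Round 3 (k=17): L=43 R=63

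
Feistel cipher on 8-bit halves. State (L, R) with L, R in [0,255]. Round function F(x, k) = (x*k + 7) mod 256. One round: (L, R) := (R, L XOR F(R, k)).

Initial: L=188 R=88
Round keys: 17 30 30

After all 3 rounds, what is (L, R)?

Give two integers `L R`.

Answer: 249 86

Derivation:
Round 1 (k=17): L=88 R=99
Round 2 (k=30): L=99 R=249
Round 3 (k=30): L=249 R=86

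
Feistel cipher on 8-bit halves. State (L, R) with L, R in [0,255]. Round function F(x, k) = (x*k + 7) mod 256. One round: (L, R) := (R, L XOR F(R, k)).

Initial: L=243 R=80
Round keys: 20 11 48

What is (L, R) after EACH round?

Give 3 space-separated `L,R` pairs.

Round 1 (k=20): L=80 R=180
Round 2 (k=11): L=180 R=147
Round 3 (k=48): L=147 R=35

Answer: 80,180 180,147 147,35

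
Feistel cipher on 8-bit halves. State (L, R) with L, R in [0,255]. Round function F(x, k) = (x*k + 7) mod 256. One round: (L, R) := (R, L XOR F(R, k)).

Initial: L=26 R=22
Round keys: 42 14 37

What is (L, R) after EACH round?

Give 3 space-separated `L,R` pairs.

Answer: 22,185 185,51 51,223

Derivation:
Round 1 (k=42): L=22 R=185
Round 2 (k=14): L=185 R=51
Round 3 (k=37): L=51 R=223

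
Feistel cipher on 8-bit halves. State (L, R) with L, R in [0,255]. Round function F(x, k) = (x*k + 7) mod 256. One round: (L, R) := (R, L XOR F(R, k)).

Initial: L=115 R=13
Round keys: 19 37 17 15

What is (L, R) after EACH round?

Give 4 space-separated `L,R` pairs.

Round 1 (k=19): L=13 R=141
Round 2 (k=37): L=141 R=101
Round 3 (k=17): L=101 R=49
Round 4 (k=15): L=49 R=131

Answer: 13,141 141,101 101,49 49,131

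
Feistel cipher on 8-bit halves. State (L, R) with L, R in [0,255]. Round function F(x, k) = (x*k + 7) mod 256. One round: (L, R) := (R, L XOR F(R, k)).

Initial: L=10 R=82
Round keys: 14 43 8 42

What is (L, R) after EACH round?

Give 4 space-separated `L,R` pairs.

Round 1 (k=14): L=82 R=137
Round 2 (k=43): L=137 R=88
Round 3 (k=8): L=88 R=78
Round 4 (k=42): L=78 R=139

Answer: 82,137 137,88 88,78 78,139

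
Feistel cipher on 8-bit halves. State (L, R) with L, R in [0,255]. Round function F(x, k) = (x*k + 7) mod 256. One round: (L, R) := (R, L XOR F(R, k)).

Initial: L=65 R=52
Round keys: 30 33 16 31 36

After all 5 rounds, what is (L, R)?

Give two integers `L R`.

Round 1 (k=30): L=52 R=94
Round 2 (k=33): L=94 R=17
Round 3 (k=16): L=17 R=73
Round 4 (k=31): L=73 R=207
Round 5 (k=36): L=207 R=106

Answer: 207 106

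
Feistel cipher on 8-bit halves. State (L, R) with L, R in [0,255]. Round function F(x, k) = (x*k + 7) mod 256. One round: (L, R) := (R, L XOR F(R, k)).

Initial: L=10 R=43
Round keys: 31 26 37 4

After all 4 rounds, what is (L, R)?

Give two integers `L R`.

Round 1 (k=31): L=43 R=54
Round 2 (k=26): L=54 R=168
Round 3 (k=37): L=168 R=121
Round 4 (k=4): L=121 R=67

Answer: 121 67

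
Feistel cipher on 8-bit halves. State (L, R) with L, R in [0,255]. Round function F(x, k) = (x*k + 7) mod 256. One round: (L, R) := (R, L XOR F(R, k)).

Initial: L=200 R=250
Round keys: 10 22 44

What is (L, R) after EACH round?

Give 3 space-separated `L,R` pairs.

Answer: 250,3 3,179 179,200

Derivation:
Round 1 (k=10): L=250 R=3
Round 2 (k=22): L=3 R=179
Round 3 (k=44): L=179 R=200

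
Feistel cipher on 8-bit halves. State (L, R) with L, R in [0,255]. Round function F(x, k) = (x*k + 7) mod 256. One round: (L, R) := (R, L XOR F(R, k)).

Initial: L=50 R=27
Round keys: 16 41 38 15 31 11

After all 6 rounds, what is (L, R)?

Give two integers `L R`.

Answer: 127 48

Derivation:
Round 1 (k=16): L=27 R=133
Round 2 (k=41): L=133 R=79
Round 3 (k=38): L=79 R=68
Round 4 (k=15): L=68 R=76
Round 5 (k=31): L=76 R=127
Round 6 (k=11): L=127 R=48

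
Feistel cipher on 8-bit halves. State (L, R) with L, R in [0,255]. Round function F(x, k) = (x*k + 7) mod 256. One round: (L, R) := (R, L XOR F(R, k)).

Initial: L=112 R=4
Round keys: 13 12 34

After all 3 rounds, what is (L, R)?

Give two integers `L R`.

Round 1 (k=13): L=4 R=75
Round 2 (k=12): L=75 R=143
Round 3 (k=34): L=143 R=78

Answer: 143 78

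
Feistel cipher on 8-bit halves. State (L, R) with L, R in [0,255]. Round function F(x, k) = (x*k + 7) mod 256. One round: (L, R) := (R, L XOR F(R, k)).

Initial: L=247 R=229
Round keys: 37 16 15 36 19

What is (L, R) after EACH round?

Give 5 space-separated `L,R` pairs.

Round 1 (k=37): L=229 R=215
Round 2 (k=16): L=215 R=146
Round 3 (k=15): L=146 R=66
Round 4 (k=36): L=66 R=221
Round 5 (k=19): L=221 R=44

Answer: 229,215 215,146 146,66 66,221 221,44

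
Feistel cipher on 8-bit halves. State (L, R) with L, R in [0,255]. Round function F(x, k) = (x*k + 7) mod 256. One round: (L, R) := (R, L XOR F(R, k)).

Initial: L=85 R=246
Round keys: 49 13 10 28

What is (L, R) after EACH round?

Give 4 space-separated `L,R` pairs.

Round 1 (k=49): L=246 R=72
Round 2 (k=13): L=72 R=89
Round 3 (k=10): L=89 R=201
Round 4 (k=28): L=201 R=90

Answer: 246,72 72,89 89,201 201,90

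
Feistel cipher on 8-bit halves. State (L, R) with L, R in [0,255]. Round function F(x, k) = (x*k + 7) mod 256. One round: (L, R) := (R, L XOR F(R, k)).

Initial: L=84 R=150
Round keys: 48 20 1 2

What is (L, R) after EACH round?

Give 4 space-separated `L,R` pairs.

Answer: 150,115 115,149 149,239 239,112

Derivation:
Round 1 (k=48): L=150 R=115
Round 2 (k=20): L=115 R=149
Round 3 (k=1): L=149 R=239
Round 4 (k=2): L=239 R=112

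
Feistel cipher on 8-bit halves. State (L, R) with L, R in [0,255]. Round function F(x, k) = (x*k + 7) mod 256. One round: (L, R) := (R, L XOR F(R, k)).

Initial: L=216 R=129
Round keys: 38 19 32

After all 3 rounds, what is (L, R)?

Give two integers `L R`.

Answer: 183 18

Derivation:
Round 1 (k=38): L=129 R=245
Round 2 (k=19): L=245 R=183
Round 3 (k=32): L=183 R=18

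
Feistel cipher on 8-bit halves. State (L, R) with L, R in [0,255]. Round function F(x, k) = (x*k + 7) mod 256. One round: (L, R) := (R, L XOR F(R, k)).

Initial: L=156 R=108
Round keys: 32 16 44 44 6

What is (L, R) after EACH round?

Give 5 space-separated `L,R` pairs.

Answer: 108,27 27,219 219,176 176,156 156,31

Derivation:
Round 1 (k=32): L=108 R=27
Round 2 (k=16): L=27 R=219
Round 3 (k=44): L=219 R=176
Round 4 (k=44): L=176 R=156
Round 5 (k=6): L=156 R=31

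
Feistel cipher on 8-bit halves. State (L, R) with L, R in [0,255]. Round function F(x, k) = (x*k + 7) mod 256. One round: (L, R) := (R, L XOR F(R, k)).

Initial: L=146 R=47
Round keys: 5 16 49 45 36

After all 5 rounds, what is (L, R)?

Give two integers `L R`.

Answer: 66 128

Derivation:
Round 1 (k=5): L=47 R=96
Round 2 (k=16): L=96 R=40
Round 3 (k=49): L=40 R=207
Round 4 (k=45): L=207 R=66
Round 5 (k=36): L=66 R=128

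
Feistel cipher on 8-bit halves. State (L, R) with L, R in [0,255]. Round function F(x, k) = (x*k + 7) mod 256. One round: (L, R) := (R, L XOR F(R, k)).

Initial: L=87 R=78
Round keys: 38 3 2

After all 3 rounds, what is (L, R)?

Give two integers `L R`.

Round 1 (k=38): L=78 R=204
Round 2 (k=3): L=204 R=37
Round 3 (k=2): L=37 R=157

Answer: 37 157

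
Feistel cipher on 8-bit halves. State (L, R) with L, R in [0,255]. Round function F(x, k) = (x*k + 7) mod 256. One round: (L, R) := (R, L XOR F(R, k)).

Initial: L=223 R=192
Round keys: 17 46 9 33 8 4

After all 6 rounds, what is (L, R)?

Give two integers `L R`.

Round 1 (k=17): L=192 R=24
Round 2 (k=46): L=24 R=151
Round 3 (k=9): L=151 R=78
Round 4 (k=33): L=78 R=130
Round 5 (k=8): L=130 R=89
Round 6 (k=4): L=89 R=233

Answer: 89 233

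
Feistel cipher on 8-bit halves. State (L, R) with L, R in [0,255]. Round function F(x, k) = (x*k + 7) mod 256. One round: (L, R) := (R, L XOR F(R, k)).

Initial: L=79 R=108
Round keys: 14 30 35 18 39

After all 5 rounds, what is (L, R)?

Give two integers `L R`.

Answer: 188 99

Derivation:
Round 1 (k=14): L=108 R=160
Round 2 (k=30): L=160 R=171
Round 3 (k=35): L=171 R=200
Round 4 (k=18): L=200 R=188
Round 5 (k=39): L=188 R=99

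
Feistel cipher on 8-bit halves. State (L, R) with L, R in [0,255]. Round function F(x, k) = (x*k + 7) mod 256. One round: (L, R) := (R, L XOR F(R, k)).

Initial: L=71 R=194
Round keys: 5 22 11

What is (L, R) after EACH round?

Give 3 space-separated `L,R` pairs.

Round 1 (k=5): L=194 R=150
Round 2 (k=22): L=150 R=41
Round 3 (k=11): L=41 R=92

Answer: 194,150 150,41 41,92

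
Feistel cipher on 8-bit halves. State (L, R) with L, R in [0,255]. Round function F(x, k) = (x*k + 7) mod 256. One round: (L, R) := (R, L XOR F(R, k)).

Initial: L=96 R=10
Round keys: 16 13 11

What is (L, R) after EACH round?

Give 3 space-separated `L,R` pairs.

Round 1 (k=16): L=10 R=199
Round 2 (k=13): L=199 R=40
Round 3 (k=11): L=40 R=120

Answer: 10,199 199,40 40,120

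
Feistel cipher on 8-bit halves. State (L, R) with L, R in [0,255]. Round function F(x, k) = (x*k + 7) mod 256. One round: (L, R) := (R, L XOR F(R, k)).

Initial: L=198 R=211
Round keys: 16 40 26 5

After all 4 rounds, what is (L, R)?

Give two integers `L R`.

Answer: 110 81

Derivation:
Round 1 (k=16): L=211 R=241
Round 2 (k=40): L=241 R=124
Round 3 (k=26): L=124 R=110
Round 4 (k=5): L=110 R=81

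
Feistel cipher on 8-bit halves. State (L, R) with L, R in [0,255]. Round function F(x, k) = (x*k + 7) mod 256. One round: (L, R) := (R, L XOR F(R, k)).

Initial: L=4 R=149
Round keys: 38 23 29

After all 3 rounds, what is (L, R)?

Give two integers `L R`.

Round 1 (k=38): L=149 R=33
Round 2 (k=23): L=33 R=107
Round 3 (k=29): L=107 R=7

Answer: 107 7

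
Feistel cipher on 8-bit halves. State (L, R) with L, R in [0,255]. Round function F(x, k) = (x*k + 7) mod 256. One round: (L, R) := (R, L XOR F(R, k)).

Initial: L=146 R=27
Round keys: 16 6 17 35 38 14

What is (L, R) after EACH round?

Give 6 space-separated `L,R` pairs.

Answer: 27,37 37,254 254,192 192,185 185,189 189,228

Derivation:
Round 1 (k=16): L=27 R=37
Round 2 (k=6): L=37 R=254
Round 3 (k=17): L=254 R=192
Round 4 (k=35): L=192 R=185
Round 5 (k=38): L=185 R=189
Round 6 (k=14): L=189 R=228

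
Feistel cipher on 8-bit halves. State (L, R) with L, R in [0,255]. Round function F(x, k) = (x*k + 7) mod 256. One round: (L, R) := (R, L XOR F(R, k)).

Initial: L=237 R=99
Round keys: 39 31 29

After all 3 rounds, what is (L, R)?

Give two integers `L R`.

Answer: 85 89

Derivation:
Round 1 (k=39): L=99 R=241
Round 2 (k=31): L=241 R=85
Round 3 (k=29): L=85 R=89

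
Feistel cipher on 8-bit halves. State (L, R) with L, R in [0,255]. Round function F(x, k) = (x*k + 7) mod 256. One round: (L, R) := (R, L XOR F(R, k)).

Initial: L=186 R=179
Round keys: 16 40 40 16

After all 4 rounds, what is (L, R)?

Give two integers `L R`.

Answer: 234 27

Derivation:
Round 1 (k=16): L=179 R=141
Round 2 (k=40): L=141 R=188
Round 3 (k=40): L=188 R=234
Round 4 (k=16): L=234 R=27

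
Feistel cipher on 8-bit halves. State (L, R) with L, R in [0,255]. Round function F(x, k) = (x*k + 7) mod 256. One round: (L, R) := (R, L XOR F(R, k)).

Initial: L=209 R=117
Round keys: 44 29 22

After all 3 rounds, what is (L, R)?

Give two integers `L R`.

Round 1 (k=44): L=117 R=242
Round 2 (k=29): L=242 R=4
Round 3 (k=22): L=4 R=173

Answer: 4 173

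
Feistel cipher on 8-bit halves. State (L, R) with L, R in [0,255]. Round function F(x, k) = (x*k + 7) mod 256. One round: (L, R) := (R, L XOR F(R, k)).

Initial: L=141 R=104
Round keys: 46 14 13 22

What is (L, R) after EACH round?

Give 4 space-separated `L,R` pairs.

Answer: 104,58 58,91 91,156 156,52

Derivation:
Round 1 (k=46): L=104 R=58
Round 2 (k=14): L=58 R=91
Round 3 (k=13): L=91 R=156
Round 4 (k=22): L=156 R=52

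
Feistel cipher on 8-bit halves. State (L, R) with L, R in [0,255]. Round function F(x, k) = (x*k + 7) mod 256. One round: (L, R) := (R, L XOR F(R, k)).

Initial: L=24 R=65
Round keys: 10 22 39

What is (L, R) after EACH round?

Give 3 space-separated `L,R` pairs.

Answer: 65,137 137,140 140,210

Derivation:
Round 1 (k=10): L=65 R=137
Round 2 (k=22): L=137 R=140
Round 3 (k=39): L=140 R=210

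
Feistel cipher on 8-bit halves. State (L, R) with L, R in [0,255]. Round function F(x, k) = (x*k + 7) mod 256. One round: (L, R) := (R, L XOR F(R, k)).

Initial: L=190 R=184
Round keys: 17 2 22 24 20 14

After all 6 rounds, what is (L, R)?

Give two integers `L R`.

Round 1 (k=17): L=184 R=129
Round 2 (k=2): L=129 R=177
Round 3 (k=22): L=177 R=188
Round 4 (k=24): L=188 R=22
Round 5 (k=20): L=22 R=3
Round 6 (k=14): L=3 R=39

Answer: 3 39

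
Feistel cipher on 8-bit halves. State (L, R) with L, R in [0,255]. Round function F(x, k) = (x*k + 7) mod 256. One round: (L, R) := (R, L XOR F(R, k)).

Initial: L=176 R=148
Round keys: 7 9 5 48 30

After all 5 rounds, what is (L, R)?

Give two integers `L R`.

Answer: 113 83

Derivation:
Round 1 (k=7): L=148 R=163
Round 2 (k=9): L=163 R=86
Round 3 (k=5): L=86 R=22
Round 4 (k=48): L=22 R=113
Round 5 (k=30): L=113 R=83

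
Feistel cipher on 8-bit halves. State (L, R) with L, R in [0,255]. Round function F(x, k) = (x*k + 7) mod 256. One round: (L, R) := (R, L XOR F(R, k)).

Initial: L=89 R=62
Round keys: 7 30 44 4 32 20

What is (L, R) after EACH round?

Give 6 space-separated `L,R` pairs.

Round 1 (k=7): L=62 R=224
Round 2 (k=30): L=224 R=121
Round 3 (k=44): L=121 R=51
Round 4 (k=4): L=51 R=170
Round 5 (k=32): L=170 R=116
Round 6 (k=20): L=116 R=189

Answer: 62,224 224,121 121,51 51,170 170,116 116,189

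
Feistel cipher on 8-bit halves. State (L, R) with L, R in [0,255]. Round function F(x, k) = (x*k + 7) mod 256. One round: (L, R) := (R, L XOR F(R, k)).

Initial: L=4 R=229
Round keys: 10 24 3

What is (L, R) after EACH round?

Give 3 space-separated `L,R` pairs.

Answer: 229,253 253,90 90,232

Derivation:
Round 1 (k=10): L=229 R=253
Round 2 (k=24): L=253 R=90
Round 3 (k=3): L=90 R=232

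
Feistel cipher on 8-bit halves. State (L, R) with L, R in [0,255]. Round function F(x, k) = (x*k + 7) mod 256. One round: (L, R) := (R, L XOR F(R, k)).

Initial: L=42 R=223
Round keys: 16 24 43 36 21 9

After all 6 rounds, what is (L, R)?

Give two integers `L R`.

Answer: 120 112

Derivation:
Round 1 (k=16): L=223 R=221
Round 2 (k=24): L=221 R=96
Round 3 (k=43): L=96 R=250
Round 4 (k=36): L=250 R=79
Round 5 (k=21): L=79 R=120
Round 6 (k=9): L=120 R=112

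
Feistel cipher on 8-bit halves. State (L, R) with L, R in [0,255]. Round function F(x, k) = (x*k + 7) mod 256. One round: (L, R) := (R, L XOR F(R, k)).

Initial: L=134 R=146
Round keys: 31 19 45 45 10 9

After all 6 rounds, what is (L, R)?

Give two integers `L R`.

Round 1 (k=31): L=146 R=51
Round 2 (k=19): L=51 R=66
Round 3 (k=45): L=66 R=146
Round 4 (k=45): L=146 R=243
Round 5 (k=10): L=243 R=23
Round 6 (k=9): L=23 R=37

Answer: 23 37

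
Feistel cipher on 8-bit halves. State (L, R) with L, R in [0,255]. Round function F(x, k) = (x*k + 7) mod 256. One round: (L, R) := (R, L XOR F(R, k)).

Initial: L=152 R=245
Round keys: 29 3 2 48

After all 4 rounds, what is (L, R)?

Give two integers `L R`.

Answer: 91 21

Derivation:
Round 1 (k=29): L=245 R=80
Round 2 (k=3): L=80 R=2
Round 3 (k=2): L=2 R=91
Round 4 (k=48): L=91 R=21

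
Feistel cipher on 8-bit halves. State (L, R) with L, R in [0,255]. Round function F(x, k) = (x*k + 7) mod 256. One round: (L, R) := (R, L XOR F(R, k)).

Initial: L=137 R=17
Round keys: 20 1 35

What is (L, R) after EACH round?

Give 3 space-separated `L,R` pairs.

Round 1 (k=20): L=17 R=210
Round 2 (k=1): L=210 R=200
Round 3 (k=35): L=200 R=141

Answer: 17,210 210,200 200,141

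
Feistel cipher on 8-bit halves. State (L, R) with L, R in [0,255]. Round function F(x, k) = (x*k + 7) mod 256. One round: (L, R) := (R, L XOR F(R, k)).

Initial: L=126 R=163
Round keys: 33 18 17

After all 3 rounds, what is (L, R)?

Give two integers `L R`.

Round 1 (k=33): L=163 R=116
Round 2 (k=18): L=116 R=140
Round 3 (k=17): L=140 R=39

Answer: 140 39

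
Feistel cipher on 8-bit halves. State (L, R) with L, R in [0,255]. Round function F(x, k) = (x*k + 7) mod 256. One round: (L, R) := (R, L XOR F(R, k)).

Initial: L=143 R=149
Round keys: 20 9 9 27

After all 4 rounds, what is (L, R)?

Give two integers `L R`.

Round 1 (k=20): L=149 R=36
Round 2 (k=9): L=36 R=222
Round 3 (k=9): L=222 R=241
Round 4 (k=27): L=241 R=172

Answer: 241 172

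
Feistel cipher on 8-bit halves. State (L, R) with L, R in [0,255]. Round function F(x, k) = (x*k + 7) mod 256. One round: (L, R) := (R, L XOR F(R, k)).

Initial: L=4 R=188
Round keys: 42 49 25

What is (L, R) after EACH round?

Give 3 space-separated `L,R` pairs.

Round 1 (k=42): L=188 R=219
Round 2 (k=49): L=219 R=78
Round 3 (k=25): L=78 R=126

Answer: 188,219 219,78 78,126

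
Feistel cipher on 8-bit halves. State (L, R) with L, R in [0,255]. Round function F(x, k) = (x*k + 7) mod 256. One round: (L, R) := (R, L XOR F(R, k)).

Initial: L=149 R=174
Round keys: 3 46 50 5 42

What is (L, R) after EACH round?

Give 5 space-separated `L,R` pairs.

Answer: 174,132 132,17 17,221 221,73 73,220

Derivation:
Round 1 (k=3): L=174 R=132
Round 2 (k=46): L=132 R=17
Round 3 (k=50): L=17 R=221
Round 4 (k=5): L=221 R=73
Round 5 (k=42): L=73 R=220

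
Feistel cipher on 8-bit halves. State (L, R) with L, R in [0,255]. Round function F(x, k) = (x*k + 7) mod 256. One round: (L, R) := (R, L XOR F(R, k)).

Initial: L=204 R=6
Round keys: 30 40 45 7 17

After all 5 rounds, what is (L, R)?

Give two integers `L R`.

Answer: 221 47

Derivation:
Round 1 (k=30): L=6 R=119
Round 2 (k=40): L=119 R=153
Round 3 (k=45): L=153 R=155
Round 4 (k=7): L=155 R=221
Round 5 (k=17): L=221 R=47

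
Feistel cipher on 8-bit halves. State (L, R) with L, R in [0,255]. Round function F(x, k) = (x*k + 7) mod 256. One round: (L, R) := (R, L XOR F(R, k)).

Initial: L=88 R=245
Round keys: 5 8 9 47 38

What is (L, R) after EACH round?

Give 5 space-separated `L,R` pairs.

Answer: 245,136 136,178 178,193 193,196 196,222

Derivation:
Round 1 (k=5): L=245 R=136
Round 2 (k=8): L=136 R=178
Round 3 (k=9): L=178 R=193
Round 4 (k=47): L=193 R=196
Round 5 (k=38): L=196 R=222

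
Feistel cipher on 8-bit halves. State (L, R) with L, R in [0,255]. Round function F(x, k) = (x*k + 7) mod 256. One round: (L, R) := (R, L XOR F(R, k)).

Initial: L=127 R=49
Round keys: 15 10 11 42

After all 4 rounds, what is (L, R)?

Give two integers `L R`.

Answer: 142 99

Derivation:
Round 1 (k=15): L=49 R=153
Round 2 (k=10): L=153 R=48
Round 3 (k=11): L=48 R=142
Round 4 (k=42): L=142 R=99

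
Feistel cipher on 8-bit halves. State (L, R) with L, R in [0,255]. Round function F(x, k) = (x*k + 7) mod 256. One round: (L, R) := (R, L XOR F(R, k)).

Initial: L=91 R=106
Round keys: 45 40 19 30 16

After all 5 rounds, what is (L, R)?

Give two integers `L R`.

Round 1 (k=45): L=106 R=242
Round 2 (k=40): L=242 R=189
Round 3 (k=19): L=189 R=252
Round 4 (k=30): L=252 R=50
Round 5 (k=16): L=50 R=219

Answer: 50 219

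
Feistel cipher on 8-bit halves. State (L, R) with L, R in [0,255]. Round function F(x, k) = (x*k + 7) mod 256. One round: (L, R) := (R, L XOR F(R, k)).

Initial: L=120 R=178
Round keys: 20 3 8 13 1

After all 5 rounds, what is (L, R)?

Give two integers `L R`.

Round 1 (k=20): L=178 R=151
Round 2 (k=3): L=151 R=126
Round 3 (k=8): L=126 R=96
Round 4 (k=13): L=96 R=153
Round 5 (k=1): L=153 R=192

Answer: 153 192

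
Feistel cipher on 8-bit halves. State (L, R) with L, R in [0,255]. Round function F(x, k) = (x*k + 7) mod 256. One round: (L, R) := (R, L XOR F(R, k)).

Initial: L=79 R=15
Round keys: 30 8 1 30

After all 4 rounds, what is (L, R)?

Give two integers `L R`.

Round 1 (k=30): L=15 R=134
Round 2 (k=8): L=134 R=56
Round 3 (k=1): L=56 R=185
Round 4 (k=30): L=185 R=141

Answer: 185 141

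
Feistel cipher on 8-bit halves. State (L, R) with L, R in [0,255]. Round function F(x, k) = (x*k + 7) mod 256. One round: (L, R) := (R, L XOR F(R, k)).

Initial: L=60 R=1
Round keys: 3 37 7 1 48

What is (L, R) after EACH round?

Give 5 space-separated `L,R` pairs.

Round 1 (k=3): L=1 R=54
Round 2 (k=37): L=54 R=212
Round 3 (k=7): L=212 R=229
Round 4 (k=1): L=229 R=56
Round 5 (k=48): L=56 R=98

Answer: 1,54 54,212 212,229 229,56 56,98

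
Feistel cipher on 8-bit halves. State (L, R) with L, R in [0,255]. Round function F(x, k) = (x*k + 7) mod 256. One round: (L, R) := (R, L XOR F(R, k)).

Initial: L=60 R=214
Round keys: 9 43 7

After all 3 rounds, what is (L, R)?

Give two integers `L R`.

Answer: 20 34

Derivation:
Round 1 (k=9): L=214 R=177
Round 2 (k=43): L=177 R=20
Round 3 (k=7): L=20 R=34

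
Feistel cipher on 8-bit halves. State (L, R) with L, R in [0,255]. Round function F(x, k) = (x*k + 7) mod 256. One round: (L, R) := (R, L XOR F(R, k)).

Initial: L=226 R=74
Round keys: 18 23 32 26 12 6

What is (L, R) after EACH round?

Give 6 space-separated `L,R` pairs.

Round 1 (k=18): L=74 R=217
Round 2 (k=23): L=217 R=204
Round 3 (k=32): L=204 R=94
Round 4 (k=26): L=94 R=95
Round 5 (k=12): L=95 R=37
Round 6 (k=6): L=37 R=186

Answer: 74,217 217,204 204,94 94,95 95,37 37,186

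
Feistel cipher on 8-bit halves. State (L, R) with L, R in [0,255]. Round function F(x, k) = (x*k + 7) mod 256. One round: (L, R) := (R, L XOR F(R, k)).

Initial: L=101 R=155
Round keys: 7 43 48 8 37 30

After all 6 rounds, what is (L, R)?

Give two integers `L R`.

Answer: 235 47

Derivation:
Round 1 (k=7): L=155 R=33
Round 2 (k=43): L=33 R=9
Round 3 (k=48): L=9 R=150
Round 4 (k=8): L=150 R=190
Round 5 (k=37): L=190 R=235
Round 6 (k=30): L=235 R=47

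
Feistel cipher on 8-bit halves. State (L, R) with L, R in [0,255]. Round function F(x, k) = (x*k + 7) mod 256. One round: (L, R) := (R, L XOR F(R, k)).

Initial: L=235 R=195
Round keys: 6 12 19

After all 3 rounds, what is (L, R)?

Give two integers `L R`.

Answer: 156 233

Derivation:
Round 1 (k=6): L=195 R=114
Round 2 (k=12): L=114 R=156
Round 3 (k=19): L=156 R=233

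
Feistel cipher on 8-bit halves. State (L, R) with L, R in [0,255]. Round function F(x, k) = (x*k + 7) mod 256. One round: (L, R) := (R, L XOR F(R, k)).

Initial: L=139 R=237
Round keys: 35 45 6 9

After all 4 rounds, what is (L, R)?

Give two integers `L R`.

Answer: 0 162

Derivation:
Round 1 (k=35): L=237 R=229
Round 2 (k=45): L=229 R=165
Round 3 (k=6): L=165 R=0
Round 4 (k=9): L=0 R=162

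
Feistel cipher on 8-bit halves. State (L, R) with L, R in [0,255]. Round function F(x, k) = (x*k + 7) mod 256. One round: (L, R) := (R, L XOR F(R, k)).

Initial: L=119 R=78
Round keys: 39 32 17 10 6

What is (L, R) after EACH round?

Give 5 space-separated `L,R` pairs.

Answer: 78,158 158,137 137,190 190,250 250,93

Derivation:
Round 1 (k=39): L=78 R=158
Round 2 (k=32): L=158 R=137
Round 3 (k=17): L=137 R=190
Round 4 (k=10): L=190 R=250
Round 5 (k=6): L=250 R=93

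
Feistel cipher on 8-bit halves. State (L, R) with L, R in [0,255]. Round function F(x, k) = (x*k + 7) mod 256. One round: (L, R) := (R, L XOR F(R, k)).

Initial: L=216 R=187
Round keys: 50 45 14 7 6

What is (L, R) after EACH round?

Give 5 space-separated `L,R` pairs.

Round 1 (k=50): L=187 R=85
Round 2 (k=45): L=85 R=67
Round 3 (k=14): L=67 R=228
Round 4 (k=7): L=228 R=0
Round 5 (k=6): L=0 R=227

Answer: 187,85 85,67 67,228 228,0 0,227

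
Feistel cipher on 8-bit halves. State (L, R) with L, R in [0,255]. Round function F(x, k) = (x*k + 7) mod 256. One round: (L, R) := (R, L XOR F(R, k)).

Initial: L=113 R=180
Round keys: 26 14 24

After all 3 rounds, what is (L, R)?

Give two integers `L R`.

Round 1 (k=26): L=180 R=62
Round 2 (k=14): L=62 R=223
Round 3 (k=24): L=223 R=209

Answer: 223 209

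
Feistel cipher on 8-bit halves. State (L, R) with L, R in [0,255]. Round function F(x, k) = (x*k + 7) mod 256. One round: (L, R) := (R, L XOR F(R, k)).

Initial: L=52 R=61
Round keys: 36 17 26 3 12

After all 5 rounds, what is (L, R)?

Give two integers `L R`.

Answer: 222 5

Derivation:
Round 1 (k=36): L=61 R=175
Round 2 (k=17): L=175 R=155
Round 3 (k=26): L=155 R=106
Round 4 (k=3): L=106 R=222
Round 5 (k=12): L=222 R=5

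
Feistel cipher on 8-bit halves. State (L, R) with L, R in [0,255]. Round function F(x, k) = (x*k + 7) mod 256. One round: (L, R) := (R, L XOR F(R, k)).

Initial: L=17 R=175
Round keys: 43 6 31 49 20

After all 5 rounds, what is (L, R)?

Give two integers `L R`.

Round 1 (k=43): L=175 R=125
Round 2 (k=6): L=125 R=90
Round 3 (k=31): L=90 R=144
Round 4 (k=49): L=144 R=205
Round 5 (k=20): L=205 R=155

Answer: 205 155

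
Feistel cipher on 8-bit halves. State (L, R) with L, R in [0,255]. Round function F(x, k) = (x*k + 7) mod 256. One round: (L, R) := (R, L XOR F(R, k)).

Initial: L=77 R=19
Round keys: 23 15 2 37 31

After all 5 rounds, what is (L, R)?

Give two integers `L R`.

Round 1 (k=23): L=19 R=241
Round 2 (k=15): L=241 R=53
Round 3 (k=2): L=53 R=128
Round 4 (k=37): L=128 R=178
Round 5 (k=31): L=178 R=21

Answer: 178 21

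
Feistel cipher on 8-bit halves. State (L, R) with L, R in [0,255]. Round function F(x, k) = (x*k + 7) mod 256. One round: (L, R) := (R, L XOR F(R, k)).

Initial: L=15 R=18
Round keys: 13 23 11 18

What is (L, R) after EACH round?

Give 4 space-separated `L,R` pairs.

Answer: 18,254 254,203 203,62 62,168

Derivation:
Round 1 (k=13): L=18 R=254
Round 2 (k=23): L=254 R=203
Round 3 (k=11): L=203 R=62
Round 4 (k=18): L=62 R=168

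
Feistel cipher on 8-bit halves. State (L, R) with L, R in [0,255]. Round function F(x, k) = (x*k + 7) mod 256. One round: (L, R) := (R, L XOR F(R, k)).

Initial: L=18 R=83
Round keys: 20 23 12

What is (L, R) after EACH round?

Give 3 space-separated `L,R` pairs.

Answer: 83,145 145,93 93,242

Derivation:
Round 1 (k=20): L=83 R=145
Round 2 (k=23): L=145 R=93
Round 3 (k=12): L=93 R=242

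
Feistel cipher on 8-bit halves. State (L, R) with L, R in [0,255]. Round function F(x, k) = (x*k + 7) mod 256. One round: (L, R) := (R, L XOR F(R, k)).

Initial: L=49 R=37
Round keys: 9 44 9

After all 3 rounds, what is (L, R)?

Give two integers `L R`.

Answer: 70 24

Derivation:
Round 1 (k=9): L=37 R=101
Round 2 (k=44): L=101 R=70
Round 3 (k=9): L=70 R=24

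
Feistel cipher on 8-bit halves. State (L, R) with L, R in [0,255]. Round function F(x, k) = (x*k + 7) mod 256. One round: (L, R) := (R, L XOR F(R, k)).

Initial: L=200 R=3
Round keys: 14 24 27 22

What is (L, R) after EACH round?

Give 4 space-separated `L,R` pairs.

Answer: 3,249 249,92 92,66 66,239

Derivation:
Round 1 (k=14): L=3 R=249
Round 2 (k=24): L=249 R=92
Round 3 (k=27): L=92 R=66
Round 4 (k=22): L=66 R=239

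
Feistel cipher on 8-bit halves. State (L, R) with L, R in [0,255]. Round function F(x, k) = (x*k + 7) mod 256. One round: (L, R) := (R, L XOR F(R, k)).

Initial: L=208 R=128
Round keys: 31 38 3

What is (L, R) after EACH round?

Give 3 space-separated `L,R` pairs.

Answer: 128,87 87,113 113,13

Derivation:
Round 1 (k=31): L=128 R=87
Round 2 (k=38): L=87 R=113
Round 3 (k=3): L=113 R=13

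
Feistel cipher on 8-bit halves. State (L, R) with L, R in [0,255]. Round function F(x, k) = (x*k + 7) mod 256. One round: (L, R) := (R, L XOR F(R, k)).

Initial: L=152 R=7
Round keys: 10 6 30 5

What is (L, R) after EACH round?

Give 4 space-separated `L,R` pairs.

Answer: 7,213 213,2 2,150 150,247

Derivation:
Round 1 (k=10): L=7 R=213
Round 2 (k=6): L=213 R=2
Round 3 (k=30): L=2 R=150
Round 4 (k=5): L=150 R=247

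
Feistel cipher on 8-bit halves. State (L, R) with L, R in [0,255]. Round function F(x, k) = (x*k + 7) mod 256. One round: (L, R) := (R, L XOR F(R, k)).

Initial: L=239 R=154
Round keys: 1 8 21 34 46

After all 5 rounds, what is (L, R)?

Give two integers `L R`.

Round 1 (k=1): L=154 R=78
Round 2 (k=8): L=78 R=237
Round 3 (k=21): L=237 R=54
Round 4 (k=34): L=54 R=222
Round 5 (k=46): L=222 R=221

Answer: 222 221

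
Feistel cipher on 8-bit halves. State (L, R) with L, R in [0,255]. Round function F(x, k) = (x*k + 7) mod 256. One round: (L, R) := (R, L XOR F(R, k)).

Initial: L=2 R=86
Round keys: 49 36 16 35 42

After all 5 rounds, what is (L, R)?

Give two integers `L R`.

Answer: 202 3

Derivation:
Round 1 (k=49): L=86 R=127
Round 2 (k=36): L=127 R=181
Round 3 (k=16): L=181 R=40
Round 4 (k=35): L=40 R=202
Round 5 (k=42): L=202 R=3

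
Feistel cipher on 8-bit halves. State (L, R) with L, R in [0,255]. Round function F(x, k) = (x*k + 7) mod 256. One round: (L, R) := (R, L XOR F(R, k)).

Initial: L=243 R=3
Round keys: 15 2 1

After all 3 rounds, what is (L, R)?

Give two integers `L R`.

Answer: 150 90

Derivation:
Round 1 (k=15): L=3 R=199
Round 2 (k=2): L=199 R=150
Round 3 (k=1): L=150 R=90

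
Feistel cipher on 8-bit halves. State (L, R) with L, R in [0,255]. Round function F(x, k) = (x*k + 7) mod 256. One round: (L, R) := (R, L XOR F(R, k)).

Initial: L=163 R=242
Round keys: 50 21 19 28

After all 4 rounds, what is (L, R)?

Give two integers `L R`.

Answer: 38 210

Derivation:
Round 1 (k=50): L=242 R=232
Round 2 (k=21): L=232 R=253
Round 3 (k=19): L=253 R=38
Round 4 (k=28): L=38 R=210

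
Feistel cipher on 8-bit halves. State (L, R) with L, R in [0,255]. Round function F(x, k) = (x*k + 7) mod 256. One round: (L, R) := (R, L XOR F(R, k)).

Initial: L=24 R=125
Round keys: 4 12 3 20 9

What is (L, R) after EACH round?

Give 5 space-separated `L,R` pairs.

Answer: 125,227 227,214 214,106 106,153 153,2

Derivation:
Round 1 (k=4): L=125 R=227
Round 2 (k=12): L=227 R=214
Round 3 (k=3): L=214 R=106
Round 4 (k=20): L=106 R=153
Round 5 (k=9): L=153 R=2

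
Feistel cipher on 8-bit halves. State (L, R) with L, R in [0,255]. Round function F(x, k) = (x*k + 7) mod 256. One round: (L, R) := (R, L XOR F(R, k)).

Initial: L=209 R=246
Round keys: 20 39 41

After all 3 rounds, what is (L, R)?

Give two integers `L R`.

Answer: 191 112

Derivation:
Round 1 (k=20): L=246 R=238
Round 2 (k=39): L=238 R=191
Round 3 (k=41): L=191 R=112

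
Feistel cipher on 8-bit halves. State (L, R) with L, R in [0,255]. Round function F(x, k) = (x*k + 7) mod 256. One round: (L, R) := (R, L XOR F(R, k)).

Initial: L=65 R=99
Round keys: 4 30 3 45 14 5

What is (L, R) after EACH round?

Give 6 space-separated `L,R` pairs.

Round 1 (k=4): L=99 R=210
Round 2 (k=30): L=210 R=192
Round 3 (k=3): L=192 R=149
Round 4 (k=45): L=149 R=248
Round 5 (k=14): L=248 R=2
Round 6 (k=5): L=2 R=233

Answer: 99,210 210,192 192,149 149,248 248,2 2,233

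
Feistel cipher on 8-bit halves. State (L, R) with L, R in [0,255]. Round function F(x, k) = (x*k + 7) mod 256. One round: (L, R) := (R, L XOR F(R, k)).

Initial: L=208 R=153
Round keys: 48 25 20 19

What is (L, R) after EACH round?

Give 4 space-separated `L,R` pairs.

Round 1 (k=48): L=153 R=103
Round 2 (k=25): L=103 R=143
Round 3 (k=20): L=143 R=84
Round 4 (k=19): L=84 R=204

Answer: 153,103 103,143 143,84 84,204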